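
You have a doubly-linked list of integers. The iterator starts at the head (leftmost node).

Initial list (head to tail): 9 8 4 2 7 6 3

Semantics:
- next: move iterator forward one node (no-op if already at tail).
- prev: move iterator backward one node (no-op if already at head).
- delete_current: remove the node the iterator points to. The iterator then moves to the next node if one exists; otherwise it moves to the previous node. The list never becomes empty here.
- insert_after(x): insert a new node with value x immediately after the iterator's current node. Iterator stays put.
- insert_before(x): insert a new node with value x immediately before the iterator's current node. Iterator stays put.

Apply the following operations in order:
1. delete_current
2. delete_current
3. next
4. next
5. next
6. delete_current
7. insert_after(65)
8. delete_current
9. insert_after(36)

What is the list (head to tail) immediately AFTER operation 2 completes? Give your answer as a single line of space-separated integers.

Answer: 4 2 7 6 3

Derivation:
After 1 (delete_current): list=[8, 4, 2, 7, 6, 3] cursor@8
After 2 (delete_current): list=[4, 2, 7, 6, 3] cursor@4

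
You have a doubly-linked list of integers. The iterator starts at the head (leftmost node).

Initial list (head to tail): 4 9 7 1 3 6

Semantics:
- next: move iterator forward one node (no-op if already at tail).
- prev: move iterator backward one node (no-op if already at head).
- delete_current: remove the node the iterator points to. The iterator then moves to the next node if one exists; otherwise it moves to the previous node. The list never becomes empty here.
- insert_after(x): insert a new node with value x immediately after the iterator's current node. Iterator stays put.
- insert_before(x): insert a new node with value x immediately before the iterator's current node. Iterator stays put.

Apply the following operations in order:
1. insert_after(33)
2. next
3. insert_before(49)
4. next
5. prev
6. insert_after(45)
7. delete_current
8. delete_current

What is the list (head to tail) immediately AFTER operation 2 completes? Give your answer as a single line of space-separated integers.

Answer: 4 33 9 7 1 3 6

Derivation:
After 1 (insert_after(33)): list=[4, 33, 9, 7, 1, 3, 6] cursor@4
After 2 (next): list=[4, 33, 9, 7, 1, 3, 6] cursor@33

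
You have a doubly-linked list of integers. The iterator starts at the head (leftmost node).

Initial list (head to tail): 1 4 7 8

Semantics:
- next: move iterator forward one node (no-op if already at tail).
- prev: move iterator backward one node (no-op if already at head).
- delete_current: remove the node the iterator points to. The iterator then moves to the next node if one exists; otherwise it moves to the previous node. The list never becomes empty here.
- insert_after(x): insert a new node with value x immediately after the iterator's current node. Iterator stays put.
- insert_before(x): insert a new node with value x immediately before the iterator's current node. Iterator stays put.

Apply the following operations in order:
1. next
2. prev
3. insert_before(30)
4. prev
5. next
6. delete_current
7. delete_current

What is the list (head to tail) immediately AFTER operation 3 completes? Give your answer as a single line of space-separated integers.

After 1 (next): list=[1, 4, 7, 8] cursor@4
After 2 (prev): list=[1, 4, 7, 8] cursor@1
After 3 (insert_before(30)): list=[30, 1, 4, 7, 8] cursor@1

Answer: 30 1 4 7 8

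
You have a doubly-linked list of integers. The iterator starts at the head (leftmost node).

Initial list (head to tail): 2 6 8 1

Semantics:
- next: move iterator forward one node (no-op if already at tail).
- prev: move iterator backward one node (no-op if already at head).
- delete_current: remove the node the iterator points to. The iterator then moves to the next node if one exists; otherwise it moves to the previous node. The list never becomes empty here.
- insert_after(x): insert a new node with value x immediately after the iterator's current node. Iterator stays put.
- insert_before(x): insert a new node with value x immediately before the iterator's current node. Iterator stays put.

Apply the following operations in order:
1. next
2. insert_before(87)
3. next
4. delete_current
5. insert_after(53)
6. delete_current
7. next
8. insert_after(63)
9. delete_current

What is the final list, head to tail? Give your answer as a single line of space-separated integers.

After 1 (next): list=[2, 6, 8, 1] cursor@6
After 2 (insert_before(87)): list=[2, 87, 6, 8, 1] cursor@6
After 3 (next): list=[2, 87, 6, 8, 1] cursor@8
After 4 (delete_current): list=[2, 87, 6, 1] cursor@1
After 5 (insert_after(53)): list=[2, 87, 6, 1, 53] cursor@1
After 6 (delete_current): list=[2, 87, 6, 53] cursor@53
After 7 (next): list=[2, 87, 6, 53] cursor@53
After 8 (insert_after(63)): list=[2, 87, 6, 53, 63] cursor@53
After 9 (delete_current): list=[2, 87, 6, 63] cursor@63

Answer: 2 87 6 63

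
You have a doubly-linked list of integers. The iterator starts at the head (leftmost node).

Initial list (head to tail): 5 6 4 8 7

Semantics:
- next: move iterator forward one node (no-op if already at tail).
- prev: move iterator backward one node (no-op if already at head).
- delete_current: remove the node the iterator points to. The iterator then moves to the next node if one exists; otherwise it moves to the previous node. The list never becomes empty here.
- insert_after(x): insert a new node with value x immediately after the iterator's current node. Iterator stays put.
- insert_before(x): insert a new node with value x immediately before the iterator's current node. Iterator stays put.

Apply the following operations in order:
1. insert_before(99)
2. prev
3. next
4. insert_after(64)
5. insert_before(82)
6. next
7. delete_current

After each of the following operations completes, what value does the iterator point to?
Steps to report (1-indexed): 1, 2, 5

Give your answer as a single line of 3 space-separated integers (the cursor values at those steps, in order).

Answer: 5 99 5

Derivation:
After 1 (insert_before(99)): list=[99, 5, 6, 4, 8, 7] cursor@5
After 2 (prev): list=[99, 5, 6, 4, 8, 7] cursor@99
After 3 (next): list=[99, 5, 6, 4, 8, 7] cursor@5
After 4 (insert_after(64)): list=[99, 5, 64, 6, 4, 8, 7] cursor@5
After 5 (insert_before(82)): list=[99, 82, 5, 64, 6, 4, 8, 7] cursor@5
After 6 (next): list=[99, 82, 5, 64, 6, 4, 8, 7] cursor@64
After 7 (delete_current): list=[99, 82, 5, 6, 4, 8, 7] cursor@6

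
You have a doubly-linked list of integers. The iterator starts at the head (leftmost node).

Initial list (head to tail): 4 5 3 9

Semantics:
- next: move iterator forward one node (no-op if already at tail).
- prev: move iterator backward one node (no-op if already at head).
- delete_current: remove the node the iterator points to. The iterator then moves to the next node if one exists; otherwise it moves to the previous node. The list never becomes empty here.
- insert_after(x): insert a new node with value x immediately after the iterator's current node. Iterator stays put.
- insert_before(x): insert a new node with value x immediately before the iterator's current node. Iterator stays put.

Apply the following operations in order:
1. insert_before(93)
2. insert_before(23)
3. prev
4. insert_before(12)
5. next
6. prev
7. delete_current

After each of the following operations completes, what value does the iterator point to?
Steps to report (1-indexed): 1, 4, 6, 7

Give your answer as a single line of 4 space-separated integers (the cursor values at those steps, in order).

After 1 (insert_before(93)): list=[93, 4, 5, 3, 9] cursor@4
After 2 (insert_before(23)): list=[93, 23, 4, 5, 3, 9] cursor@4
After 3 (prev): list=[93, 23, 4, 5, 3, 9] cursor@23
After 4 (insert_before(12)): list=[93, 12, 23, 4, 5, 3, 9] cursor@23
After 5 (next): list=[93, 12, 23, 4, 5, 3, 9] cursor@4
After 6 (prev): list=[93, 12, 23, 4, 5, 3, 9] cursor@23
After 7 (delete_current): list=[93, 12, 4, 5, 3, 9] cursor@4

Answer: 4 23 23 4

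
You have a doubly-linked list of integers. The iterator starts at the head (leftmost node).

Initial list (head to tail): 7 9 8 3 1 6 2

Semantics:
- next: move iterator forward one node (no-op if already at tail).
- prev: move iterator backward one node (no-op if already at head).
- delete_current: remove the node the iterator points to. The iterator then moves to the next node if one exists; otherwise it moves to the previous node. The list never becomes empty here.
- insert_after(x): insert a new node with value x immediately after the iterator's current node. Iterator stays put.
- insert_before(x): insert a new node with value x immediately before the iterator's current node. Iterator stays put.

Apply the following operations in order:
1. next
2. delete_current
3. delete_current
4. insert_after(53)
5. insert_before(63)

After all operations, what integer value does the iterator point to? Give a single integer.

After 1 (next): list=[7, 9, 8, 3, 1, 6, 2] cursor@9
After 2 (delete_current): list=[7, 8, 3, 1, 6, 2] cursor@8
After 3 (delete_current): list=[7, 3, 1, 6, 2] cursor@3
After 4 (insert_after(53)): list=[7, 3, 53, 1, 6, 2] cursor@3
After 5 (insert_before(63)): list=[7, 63, 3, 53, 1, 6, 2] cursor@3

Answer: 3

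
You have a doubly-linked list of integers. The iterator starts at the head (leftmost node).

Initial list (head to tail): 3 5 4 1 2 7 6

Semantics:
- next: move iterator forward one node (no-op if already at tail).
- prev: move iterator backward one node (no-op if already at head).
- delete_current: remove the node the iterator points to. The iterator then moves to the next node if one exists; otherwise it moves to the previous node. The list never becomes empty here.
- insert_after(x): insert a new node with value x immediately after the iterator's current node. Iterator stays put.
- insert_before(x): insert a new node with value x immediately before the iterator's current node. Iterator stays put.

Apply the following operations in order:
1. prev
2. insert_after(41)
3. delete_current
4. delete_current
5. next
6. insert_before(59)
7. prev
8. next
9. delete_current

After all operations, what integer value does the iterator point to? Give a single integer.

Answer: 1

Derivation:
After 1 (prev): list=[3, 5, 4, 1, 2, 7, 6] cursor@3
After 2 (insert_after(41)): list=[3, 41, 5, 4, 1, 2, 7, 6] cursor@3
After 3 (delete_current): list=[41, 5, 4, 1, 2, 7, 6] cursor@41
After 4 (delete_current): list=[5, 4, 1, 2, 7, 6] cursor@5
After 5 (next): list=[5, 4, 1, 2, 7, 6] cursor@4
After 6 (insert_before(59)): list=[5, 59, 4, 1, 2, 7, 6] cursor@4
After 7 (prev): list=[5, 59, 4, 1, 2, 7, 6] cursor@59
After 8 (next): list=[5, 59, 4, 1, 2, 7, 6] cursor@4
After 9 (delete_current): list=[5, 59, 1, 2, 7, 6] cursor@1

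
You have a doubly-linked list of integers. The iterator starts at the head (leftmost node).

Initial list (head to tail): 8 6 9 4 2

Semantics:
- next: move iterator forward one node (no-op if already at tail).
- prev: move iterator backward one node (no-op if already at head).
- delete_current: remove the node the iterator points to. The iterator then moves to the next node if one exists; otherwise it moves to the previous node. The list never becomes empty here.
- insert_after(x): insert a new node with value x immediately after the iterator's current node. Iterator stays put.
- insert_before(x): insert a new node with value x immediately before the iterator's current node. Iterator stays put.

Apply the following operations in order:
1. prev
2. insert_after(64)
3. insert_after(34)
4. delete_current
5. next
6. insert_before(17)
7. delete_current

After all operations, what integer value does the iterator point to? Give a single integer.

Answer: 6

Derivation:
After 1 (prev): list=[8, 6, 9, 4, 2] cursor@8
After 2 (insert_after(64)): list=[8, 64, 6, 9, 4, 2] cursor@8
After 3 (insert_after(34)): list=[8, 34, 64, 6, 9, 4, 2] cursor@8
After 4 (delete_current): list=[34, 64, 6, 9, 4, 2] cursor@34
After 5 (next): list=[34, 64, 6, 9, 4, 2] cursor@64
After 6 (insert_before(17)): list=[34, 17, 64, 6, 9, 4, 2] cursor@64
After 7 (delete_current): list=[34, 17, 6, 9, 4, 2] cursor@6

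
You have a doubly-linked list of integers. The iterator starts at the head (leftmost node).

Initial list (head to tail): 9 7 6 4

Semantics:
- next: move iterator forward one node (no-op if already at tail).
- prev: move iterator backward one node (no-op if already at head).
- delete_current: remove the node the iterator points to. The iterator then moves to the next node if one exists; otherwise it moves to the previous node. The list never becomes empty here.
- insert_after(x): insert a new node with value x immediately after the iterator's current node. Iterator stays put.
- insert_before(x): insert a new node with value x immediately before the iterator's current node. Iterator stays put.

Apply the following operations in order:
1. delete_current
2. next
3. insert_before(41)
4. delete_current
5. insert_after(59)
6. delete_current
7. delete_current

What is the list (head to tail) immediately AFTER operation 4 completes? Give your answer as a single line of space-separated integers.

Answer: 7 41 4

Derivation:
After 1 (delete_current): list=[7, 6, 4] cursor@7
After 2 (next): list=[7, 6, 4] cursor@6
After 3 (insert_before(41)): list=[7, 41, 6, 4] cursor@6
After 4 (delete_current): list=[7, 41, 4] cursor@4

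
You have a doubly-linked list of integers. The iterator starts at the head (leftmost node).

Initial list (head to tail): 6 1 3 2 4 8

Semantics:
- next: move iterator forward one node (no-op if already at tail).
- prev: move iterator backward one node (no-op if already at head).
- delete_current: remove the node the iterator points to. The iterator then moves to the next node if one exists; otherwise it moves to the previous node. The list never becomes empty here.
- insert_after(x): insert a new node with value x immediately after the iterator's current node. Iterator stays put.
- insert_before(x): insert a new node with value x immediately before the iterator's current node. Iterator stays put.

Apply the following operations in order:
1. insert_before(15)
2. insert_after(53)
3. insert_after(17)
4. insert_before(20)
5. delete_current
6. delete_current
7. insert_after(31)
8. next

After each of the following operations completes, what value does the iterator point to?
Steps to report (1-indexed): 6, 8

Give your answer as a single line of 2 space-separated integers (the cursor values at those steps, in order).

Answer: 53 31

Derivation:
After 1 (insert_before(15)): list=[15, 6, 1, 3, 2, 4, 8] cursor@6
After 2 (insert_after(53)): list=[15, 6, 53, 1, 3, 2, 4, 8] cursor@6
After 3 (insert_after(17)): list=[15, 6, 17, 53, 1, 3, 2, 4, 8] cursor@6
After 4 (insert_before(20)): list=[15, 20, 6, 17, 53, 1, 3, 2, 4, 8] cursor@6
After 5 (delete_current): list=[15, 20, 17, 53, 1, 3, 2, 4, 8] cursor@17
After 6 (delete_current): list=[15, 20, 53, 1, 3, 2, 4, 8] cursor@53
After 7 (insert_after(31)): list=[15, 20, 53, 31, 1, 3, 2, 4, 8] cursor@53
After 8 (next): list=[15, 20, 53, 31, 1, 3, 2, 4, 8] cursor@31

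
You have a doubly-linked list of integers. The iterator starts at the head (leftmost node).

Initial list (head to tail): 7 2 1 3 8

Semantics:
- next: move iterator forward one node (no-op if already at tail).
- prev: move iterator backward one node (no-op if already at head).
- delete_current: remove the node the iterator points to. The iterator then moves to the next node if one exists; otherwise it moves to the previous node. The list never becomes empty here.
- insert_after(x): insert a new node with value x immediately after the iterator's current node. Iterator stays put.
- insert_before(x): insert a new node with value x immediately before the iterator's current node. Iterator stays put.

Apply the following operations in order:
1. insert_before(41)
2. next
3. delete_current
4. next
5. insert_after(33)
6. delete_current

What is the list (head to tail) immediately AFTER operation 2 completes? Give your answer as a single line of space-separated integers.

Answer: 41 7 2 1 3 8

Derivation:
After 1 (insert_before(41)): list=[41, 7, 2, 1, 3, 8] cursor@7
After 2 (next): list=[41, 7, 2, 1, 3, 8] cursor@2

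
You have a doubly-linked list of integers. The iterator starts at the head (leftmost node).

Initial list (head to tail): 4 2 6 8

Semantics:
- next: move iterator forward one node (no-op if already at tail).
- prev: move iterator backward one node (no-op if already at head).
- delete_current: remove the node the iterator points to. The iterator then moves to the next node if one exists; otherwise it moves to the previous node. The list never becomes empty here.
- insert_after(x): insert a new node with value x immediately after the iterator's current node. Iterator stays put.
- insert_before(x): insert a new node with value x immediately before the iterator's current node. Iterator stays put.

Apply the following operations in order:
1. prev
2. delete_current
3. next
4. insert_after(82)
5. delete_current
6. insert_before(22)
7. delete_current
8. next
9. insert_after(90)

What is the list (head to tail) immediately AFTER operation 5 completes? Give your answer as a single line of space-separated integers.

After 1 (prev): list=[4, 2, 6, 8] cursor@4
After 2 (delete_current): list=[2, 6, 8] cursor@2
After 3 (next): list=[2, 6, 8] cursor@6
After 4 (insert_after(82)): list=[2, 6, 82, 8] cursor@6
After 5 (delete_current): list=[2, 82, 8] cursor@82

Answer: 2 82 8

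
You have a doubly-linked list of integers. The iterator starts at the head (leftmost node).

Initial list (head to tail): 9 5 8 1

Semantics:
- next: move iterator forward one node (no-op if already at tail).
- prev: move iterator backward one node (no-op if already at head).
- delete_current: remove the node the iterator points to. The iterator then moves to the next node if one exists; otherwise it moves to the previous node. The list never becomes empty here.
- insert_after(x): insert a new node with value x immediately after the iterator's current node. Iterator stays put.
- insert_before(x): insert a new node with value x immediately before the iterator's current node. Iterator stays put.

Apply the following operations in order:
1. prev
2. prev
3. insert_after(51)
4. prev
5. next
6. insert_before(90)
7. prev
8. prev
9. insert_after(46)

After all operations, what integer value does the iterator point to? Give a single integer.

Answer: 9

Derivation:
After 1 (prev): list=[9, 5, 8, 1] cursor@9
After 2 (prev): list=[9, 5, 8, 1] cursor@9
After 3 (insert_after(51)): list=[9, 51, 5, 8, 1] cursor@9
After 4 (prev): list=[9, 51, 5, 8, 1] cursor@9
After 5 (next): list=[9, 51, 5, 8, 1] cursor@51
After 6 (insert_before(90)): list=[9, 90, 51, 5, 8, 1] cursor@51
After 7 (prev): list=[9, 90, 51, 5, 8, 1] cursor@90
After 8 (prev): list=[9, 90, 51, 5, 8, 1] cursor@9
After 9 (insert_after(46)): list=[9, 46, 90, 51, 5, 8, 1] cursor@9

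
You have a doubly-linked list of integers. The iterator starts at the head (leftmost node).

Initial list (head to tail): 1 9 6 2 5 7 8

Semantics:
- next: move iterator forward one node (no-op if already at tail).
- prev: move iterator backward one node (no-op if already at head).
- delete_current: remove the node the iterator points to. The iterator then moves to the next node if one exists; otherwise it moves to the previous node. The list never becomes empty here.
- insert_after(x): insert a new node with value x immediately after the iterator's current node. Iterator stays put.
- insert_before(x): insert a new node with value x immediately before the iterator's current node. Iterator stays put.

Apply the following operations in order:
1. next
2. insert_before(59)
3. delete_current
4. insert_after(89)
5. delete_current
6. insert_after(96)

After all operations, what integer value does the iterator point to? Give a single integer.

Answer: 89

Derivation:
After 1 (next): list=[1, 9, 6, 2, 5, 7, 8] cursor@9
After 2 (insert_before(59)): list=[1, 59, 9, 6, 2, 5, 7, 8] cursor@9
After 3 (delete_current): list=[1, 59, 6, 2, 5, 7, 8] cursor@6
After 4 (insert_after(89)): list=[1, 59, 6, 89, 2, 5, 7, 8] cursor@6
After 5 (delete_current): list=[1, 59, 89, 2, 5, 7, 8] cursor@89
After 6 (insert_after(96)): list=[1, 59, 89, 96, 2, 5, 7, 8] cursor@89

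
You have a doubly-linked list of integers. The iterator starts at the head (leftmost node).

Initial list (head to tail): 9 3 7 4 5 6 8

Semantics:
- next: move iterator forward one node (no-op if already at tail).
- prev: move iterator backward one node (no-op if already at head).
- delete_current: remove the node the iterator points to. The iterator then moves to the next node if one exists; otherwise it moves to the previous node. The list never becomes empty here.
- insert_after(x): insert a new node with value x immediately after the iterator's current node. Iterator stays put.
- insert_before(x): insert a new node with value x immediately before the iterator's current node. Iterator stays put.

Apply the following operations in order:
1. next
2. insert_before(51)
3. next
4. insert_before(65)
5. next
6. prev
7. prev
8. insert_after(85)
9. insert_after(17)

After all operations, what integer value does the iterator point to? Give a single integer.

Answer: 65

Derivation:
After 1 (next): list=[9, 3, 7, 4, 5, 6, 8] cursor@3
After 2 (insert_before(51)): list=[9, 51, 3, 7, 4, 5, 6, 8] cursor@3
After 3 (next): list=[9, 51, 3, 7, 4, 5, 6, 8] cursor@7
After 4 (insert_before(65)): list=[9, 51, 3, 65, 7, 4, 5, 6, 8] cursor@7
After 5 (next): list=[9, 51, 3, 65, 7, 4, 5, 6, 8] cursor@4
After 6 (prev): list=[9, 51, 3, 65, 7, 4, 5, 6, 8] cursor@7
After 7 (prev): list=[9, 51, 3, 65, 7, 4, 5, 6, 8] cursor@65
After 8 (insert_after(85)): list=[9, 51, 3, 65, 85, 7, 4, 5, 6, 8] cursor@65
After 9 (insert_after(17)): list=[9, 51, 3, 65, 17, 85, 7, 4, 5, 6, 8] cursor@65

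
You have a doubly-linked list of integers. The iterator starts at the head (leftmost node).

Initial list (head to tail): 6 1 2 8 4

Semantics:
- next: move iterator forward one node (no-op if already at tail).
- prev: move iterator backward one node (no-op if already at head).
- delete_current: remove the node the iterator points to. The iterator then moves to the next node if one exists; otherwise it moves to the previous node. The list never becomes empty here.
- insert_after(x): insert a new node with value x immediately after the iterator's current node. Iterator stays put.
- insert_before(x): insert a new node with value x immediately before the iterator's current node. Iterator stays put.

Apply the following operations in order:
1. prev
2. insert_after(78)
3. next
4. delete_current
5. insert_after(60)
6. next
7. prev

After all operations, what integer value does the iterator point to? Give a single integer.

After 1 (prev): list=[6, 1, 2, 8, 4] cursor@6
After 2 (insert_after(78)): list=[6, 78, 1, 2, 8, 4] cursor@6
After 3 (next): list=[6, 78, 1, 2, 8, 4] cursor@78
After 4 (delete_current): list=[6, 1, 2, 8, 4] cursor@1
After 5 (insert_after(60)): list=[6, 1, 60, 2, 8, 4] cursor@1
After 6 (next): list=[6, 1, 60, 2, 8, 4] cursor@60
After 7 (prev): list=[6, 1, 60, 2, 8, 4] cursor@1

Answer: 1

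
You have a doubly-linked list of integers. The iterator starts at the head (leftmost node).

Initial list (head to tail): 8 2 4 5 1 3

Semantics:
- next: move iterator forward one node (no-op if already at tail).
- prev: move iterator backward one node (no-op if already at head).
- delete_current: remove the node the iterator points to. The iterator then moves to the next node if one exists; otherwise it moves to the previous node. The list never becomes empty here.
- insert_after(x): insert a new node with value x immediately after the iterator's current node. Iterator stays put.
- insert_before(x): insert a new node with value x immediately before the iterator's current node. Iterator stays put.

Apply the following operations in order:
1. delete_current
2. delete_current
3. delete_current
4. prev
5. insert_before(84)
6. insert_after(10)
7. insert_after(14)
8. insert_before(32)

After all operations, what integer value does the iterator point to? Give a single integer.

After 1 (delete_current): list=[2, 4, 5, 1, 3] cursor@2
After 2 (delete_current): list=[4, 5, 1, 3] cursor@4
After 3 (delete_current): list=[5, 1, 3] cursor@5
After 4 (prev): list=[5, 1, 3] cursor@5
After 5 (insert_before(84)): list=[84, 5, 1, 3] cursor@5
After 6 (insert_after(10)): list=[84, 5, 10, 1, 3] cursor@5
After 7 (insert_after(14)): list=[84, 5, 14, 10, 1, 3] cursor@5
After 8 (insert_before(32)): list=[84, 32, 5, 14, 10, 1, 3] cursor@5

Answer: 5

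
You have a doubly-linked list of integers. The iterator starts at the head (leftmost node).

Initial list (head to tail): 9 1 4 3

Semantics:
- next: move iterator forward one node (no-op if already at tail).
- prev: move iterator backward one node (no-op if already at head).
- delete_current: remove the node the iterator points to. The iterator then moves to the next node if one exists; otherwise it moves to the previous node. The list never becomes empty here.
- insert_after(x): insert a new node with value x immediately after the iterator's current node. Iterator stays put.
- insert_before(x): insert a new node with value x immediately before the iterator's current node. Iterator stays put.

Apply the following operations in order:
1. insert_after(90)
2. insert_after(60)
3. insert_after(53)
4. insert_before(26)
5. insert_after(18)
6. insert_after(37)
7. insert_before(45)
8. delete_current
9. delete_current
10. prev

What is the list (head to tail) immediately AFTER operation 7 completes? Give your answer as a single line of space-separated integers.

After 1 (insert_after(90)): list=[9, 90, 1, 4, 3] cursor@9
After 2 (insert_after(60)): list=[9, 60, 90, 1, 4, 3] cursor@9
After 3 (insert_after(53)): list=[9, 53, 60, 90, 1, 4, 3] cursor@9
After 4 (insert_before(26)): list=[26, 9, 53, 60, 90, 1, 4, 3] cursor@9
After 5 (insert_after(18)): list=[26, 9, 18, 53, 60, 90, 1, 4, 3] cursor@9
After 6 (insert_after(37)): list=[26, 9, 37, 18, 53, 60, 90, 1, 4, 3] cursor@9
After 7 (insert_before(45)): list=[26, 45, 9, 37, 18, 53, 60, 90, 1, 4, 3] cursor@9

Answer: 26 45 9 37 18 53 60 90 1 4 3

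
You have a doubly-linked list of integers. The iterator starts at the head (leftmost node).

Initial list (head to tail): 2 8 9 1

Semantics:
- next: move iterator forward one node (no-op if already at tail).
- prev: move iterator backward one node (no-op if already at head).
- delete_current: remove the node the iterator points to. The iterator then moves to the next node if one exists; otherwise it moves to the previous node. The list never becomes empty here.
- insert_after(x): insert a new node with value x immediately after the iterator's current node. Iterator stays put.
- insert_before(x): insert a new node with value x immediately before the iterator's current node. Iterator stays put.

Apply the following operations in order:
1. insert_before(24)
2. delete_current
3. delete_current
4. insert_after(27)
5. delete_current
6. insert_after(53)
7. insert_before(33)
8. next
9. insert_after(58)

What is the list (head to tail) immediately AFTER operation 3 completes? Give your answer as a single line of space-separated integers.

After 1 (insert_before(24)): list=[24, 2, 8, 9, 1] cursor@2
After 2 (delete_current): list=[24, 8, 9, 1] cursor@8
After 3 (delete_current): list=[24, 9, 1] cursor@9

Answer: 24 9 1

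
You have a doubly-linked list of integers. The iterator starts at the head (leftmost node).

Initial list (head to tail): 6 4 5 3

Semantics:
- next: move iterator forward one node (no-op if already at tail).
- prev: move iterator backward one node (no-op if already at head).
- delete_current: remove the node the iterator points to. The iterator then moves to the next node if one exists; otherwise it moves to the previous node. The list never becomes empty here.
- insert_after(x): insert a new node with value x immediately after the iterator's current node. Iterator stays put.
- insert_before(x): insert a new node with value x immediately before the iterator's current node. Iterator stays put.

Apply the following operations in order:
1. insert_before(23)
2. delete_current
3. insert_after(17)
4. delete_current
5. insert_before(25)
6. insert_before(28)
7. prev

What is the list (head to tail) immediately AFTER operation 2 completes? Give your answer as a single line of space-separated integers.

After 1 (insert_before(23)): list=[23, 6, 4, 5, 3] cursor@6
After 2 (delete_current): list=[23, 4, 5, 3] cursor@4

Answer: 23 4 5 3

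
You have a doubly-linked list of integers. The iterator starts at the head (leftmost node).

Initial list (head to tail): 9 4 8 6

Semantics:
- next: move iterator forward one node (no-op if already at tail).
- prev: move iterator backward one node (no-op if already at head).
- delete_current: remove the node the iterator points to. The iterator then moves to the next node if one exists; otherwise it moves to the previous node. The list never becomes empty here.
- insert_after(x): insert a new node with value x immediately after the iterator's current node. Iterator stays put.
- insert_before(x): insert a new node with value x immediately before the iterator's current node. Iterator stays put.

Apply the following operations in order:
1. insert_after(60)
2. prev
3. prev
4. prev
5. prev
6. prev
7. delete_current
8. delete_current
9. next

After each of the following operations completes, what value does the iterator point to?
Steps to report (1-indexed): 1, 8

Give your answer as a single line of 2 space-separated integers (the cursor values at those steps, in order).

After 1 (insert_after(60)): list=[9, 60, 4, 8, 6] cursor@9
After 2 (prev): list=[9, 60, 4, 8, 6] cursor@9
After 3 (prev): list=[9, 60, 4, 8, 6] cursor@9
After 4 (prev): list=[9, 60, 4, 8, 6] cursor@9
After 5 (prev): list=[9, 60, 4, 8, 6] cursor@9
After 6 (prev): list=[9, 60, 4, 8, 6] cursor@9
After 7 (delete_current): list=[60, 4, 8, 6] cursor@60
After 8 (delete_current): list=[4, 8, 6] cursor@4
After 9 (next): list=[4, 8, 6] cursor@8

Answer: 9 4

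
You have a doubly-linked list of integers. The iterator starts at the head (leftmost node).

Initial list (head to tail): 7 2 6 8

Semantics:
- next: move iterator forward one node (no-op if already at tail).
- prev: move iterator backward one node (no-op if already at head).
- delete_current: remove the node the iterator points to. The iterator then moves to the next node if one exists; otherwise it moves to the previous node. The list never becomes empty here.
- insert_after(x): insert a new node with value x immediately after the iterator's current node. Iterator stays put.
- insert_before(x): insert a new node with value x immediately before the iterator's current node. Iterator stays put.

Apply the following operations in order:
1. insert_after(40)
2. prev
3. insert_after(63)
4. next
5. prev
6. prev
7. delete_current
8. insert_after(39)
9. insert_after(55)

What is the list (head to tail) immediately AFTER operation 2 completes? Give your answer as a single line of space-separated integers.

Answer: 7 40 2 6 8

Derivation:
After 1 (insert_after(40)): list=[7, 40, 2, 6, 8] cursor@7
After 2 (prev): list=[7, 40, 2, 6, 8] cursor@7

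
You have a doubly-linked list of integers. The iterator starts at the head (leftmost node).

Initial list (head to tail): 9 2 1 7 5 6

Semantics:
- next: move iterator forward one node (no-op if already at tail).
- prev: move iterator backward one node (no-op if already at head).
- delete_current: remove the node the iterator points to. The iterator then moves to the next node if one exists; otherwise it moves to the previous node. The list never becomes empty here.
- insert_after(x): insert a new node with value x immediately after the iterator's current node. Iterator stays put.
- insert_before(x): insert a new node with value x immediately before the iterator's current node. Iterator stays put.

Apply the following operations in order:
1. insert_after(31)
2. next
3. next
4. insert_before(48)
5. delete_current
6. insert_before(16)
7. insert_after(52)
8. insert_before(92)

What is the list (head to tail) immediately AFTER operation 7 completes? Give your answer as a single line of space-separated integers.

Answer: 9 31 48 16 1 52 7 5 6

Derivation:
After 1 (insert_after(31)): list=[9, 31, 2, 1, 7, 5, 6] cursor@9
After 2 (next): list=[9, 31, 2, 1, 7, 5, 6] cursor@31
After 3 (next): list=[9, 31, 2, 1, 7, 5, 6] cursor@2
After 4 (insert_before(48)): list=[9, 31, 48, 2, 1, 7, 5, 6] cursor@2
After 5 (delete_current): list=[9, 31, 48, 1, 7, 5, 6] cursor@1
After 6 (insert_before(16)): list=[9, 31, 48, 16, 1, 7, 5, 6] cursor@1
After 7 (insert_after(52)): list=[9, 31, 48, 16, 1, 52, 7, 5, 6] cursor@1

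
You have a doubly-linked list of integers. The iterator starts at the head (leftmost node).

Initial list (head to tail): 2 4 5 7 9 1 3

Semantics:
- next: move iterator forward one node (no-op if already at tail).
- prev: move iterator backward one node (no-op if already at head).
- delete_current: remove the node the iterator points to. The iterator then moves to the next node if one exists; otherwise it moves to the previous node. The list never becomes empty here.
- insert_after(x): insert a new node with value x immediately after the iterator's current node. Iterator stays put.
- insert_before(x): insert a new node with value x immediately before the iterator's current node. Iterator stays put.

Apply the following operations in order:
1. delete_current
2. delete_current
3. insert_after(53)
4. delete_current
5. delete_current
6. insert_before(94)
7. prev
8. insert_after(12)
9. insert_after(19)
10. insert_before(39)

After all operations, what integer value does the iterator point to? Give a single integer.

After 1 (delete_current): list=[4, 5, 7, 9, 1, 3] cursor@4
After 2 (delete_current): list=[5, 7, 9, 1, 3] cursor@5
After 3 (insert_after(53)): list=[5, 53, 7, 9, 1, 3] cursor@5
After 4 (delete_current): list=[53, 7, 9, 1, 3] cursor@53
After 5 (delete_current): list=[7, 9, 1, 3] cursor@7
After 6 (insert_before(94)): list=[94, 7, 9, 1, 3] cursor@7
After 7 (prev): list=[94, 7, 9, 1, 3] cursor@94
After 8 (insert_after(12)): list=[94, 12, 7, 9, 1, 3] cursor@94
After 9 (insert_after(19)): list=[94, 19, 12, 7, 9, 1, 3] cursor@94
After 10 (insert_before(39)): list=[39, 94, 19, 12, 7, 9, 1, 3] cursor@94

Answer: 94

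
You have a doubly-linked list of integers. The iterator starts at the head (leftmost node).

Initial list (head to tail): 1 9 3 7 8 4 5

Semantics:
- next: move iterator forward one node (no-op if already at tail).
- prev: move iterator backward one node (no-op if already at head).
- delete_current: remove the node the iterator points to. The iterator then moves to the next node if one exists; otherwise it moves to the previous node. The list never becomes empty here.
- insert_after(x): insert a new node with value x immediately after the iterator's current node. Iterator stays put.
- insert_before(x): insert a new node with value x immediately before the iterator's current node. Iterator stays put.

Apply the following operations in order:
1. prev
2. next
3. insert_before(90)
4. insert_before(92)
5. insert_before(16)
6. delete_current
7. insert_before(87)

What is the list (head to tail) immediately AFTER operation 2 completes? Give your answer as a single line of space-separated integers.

After 1 (prev): list=[1, 9, 3, 7, 8, 4, 5] cursor@1
After 2 (next): list=[1, 9, 3, 7, 8, 4, 5] cursor@9

Answer: 1 9 3 7 8 4 5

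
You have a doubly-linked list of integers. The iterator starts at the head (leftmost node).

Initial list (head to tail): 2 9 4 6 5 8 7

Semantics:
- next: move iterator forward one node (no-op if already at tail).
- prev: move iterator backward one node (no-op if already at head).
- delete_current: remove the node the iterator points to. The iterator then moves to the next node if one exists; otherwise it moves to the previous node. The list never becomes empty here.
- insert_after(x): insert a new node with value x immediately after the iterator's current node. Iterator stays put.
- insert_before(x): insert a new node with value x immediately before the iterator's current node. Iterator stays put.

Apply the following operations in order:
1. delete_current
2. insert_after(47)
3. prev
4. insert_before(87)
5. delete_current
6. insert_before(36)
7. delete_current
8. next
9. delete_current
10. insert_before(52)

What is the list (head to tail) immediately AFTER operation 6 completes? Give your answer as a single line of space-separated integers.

After 1 (delete_current): list=[9, 4, 6, 5, 8, 7] cursor@9
After 2 (insert_after(47)): list=[9, 47, 4, 6, 5, 8, 7] cursor@9
After 3 (prev): list=[9, 47, 4, 6, 5, 8, 7] cursor@9
After 4 (insert_before(87)): list=[87, 9, 47, 4, 6, 5, 8, 7] cursor@9
After 5 (delete_current): list=[87, 47, 4, 6, 5, 8, 7] cursor@47
After 6 (insert_before(36)): list=[87, 36, 47, 4, 6, 5, 8, 7] cursor@47

Answer: 87 36 47 4 6 5 8 7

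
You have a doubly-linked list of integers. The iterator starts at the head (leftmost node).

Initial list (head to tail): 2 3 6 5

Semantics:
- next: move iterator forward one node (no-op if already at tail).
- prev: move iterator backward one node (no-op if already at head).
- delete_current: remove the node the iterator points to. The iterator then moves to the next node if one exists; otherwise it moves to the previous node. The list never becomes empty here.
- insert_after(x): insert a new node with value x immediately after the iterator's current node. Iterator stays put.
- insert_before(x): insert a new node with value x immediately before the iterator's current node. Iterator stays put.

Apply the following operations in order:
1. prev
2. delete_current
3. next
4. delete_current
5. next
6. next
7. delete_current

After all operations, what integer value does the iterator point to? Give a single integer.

Answer: 3

Derivation:
After 1 (prev): list=[2, 3, 6, 5] cursor@2
After 2 (delete_current): list=[3, 6, 5] cursor@3
After 3 (next): list=[3, 6, 5] cursor@6
After 4 (delete_current): list=[3, 5] cursor@5
After 5 (next): list=[3, 5] cursor@5
After 6 (next): list=[3, 5] cursor@5
After 7 (delete_current): list=[3] cursor@3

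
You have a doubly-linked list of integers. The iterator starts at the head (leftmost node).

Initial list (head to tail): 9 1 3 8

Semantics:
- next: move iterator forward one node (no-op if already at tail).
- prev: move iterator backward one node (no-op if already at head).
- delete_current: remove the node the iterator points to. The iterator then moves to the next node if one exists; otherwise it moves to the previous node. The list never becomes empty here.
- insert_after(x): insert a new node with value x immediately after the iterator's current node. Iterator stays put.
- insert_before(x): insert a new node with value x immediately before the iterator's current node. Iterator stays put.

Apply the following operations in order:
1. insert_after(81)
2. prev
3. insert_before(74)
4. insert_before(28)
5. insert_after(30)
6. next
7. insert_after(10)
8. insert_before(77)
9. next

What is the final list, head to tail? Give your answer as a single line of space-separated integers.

After 1 (insert_after(81)): list=[9, 81, 1, 3, 8] cursor@9
After 2 (prev): list=[9, 81, 1, 3, 8] cursor@9
After 3 (insert_before(74)): list=[74, 9, 81, 1, 3, 8] cursor@9
After 4 (insert_before(28)): list=[74, 28, 9, 81, 1, 3, 8] cursor@9
After 5 (insert_after(30)): list=[74, 28, 9, 30, 81, 1, 3, 8] cursor@9
After 6 (next): list=[74, 28, 9, 30, 81, 1, 3, 8] cursor@30
After 7 (insert_after(10)): list=[74, 28, 9, 30, 10, 81, 1, 3, 8] cursor@30
After 8 (insert_before(77)): list=[74, 28, 9, 77, 30, 10, 81, 1, 3, 8] cursor@30
After 9 (next): list=[74, 28, 9, 77, 30, 10, 81, 1, 3, 8] cursor@10

Answer: 74 28 9 77 30 10 81 1 3 8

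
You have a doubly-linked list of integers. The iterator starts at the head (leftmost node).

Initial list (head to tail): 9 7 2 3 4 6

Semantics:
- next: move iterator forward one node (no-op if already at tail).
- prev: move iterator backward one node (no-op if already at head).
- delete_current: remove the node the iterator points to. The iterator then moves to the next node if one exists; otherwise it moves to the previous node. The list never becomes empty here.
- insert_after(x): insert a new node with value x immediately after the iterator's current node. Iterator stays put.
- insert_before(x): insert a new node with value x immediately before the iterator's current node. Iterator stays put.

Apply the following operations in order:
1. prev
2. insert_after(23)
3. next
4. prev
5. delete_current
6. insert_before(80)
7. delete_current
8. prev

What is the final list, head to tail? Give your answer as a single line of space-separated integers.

Answer: 80 7 2 3 4 6

Derivation:
After 1 (prev): list=[9, 7, 2, 3, 4, 6] cursor@9
After 2 (insert_after(23)): list=[9, 23, 7, 2, 3, 4, 6] cursor@9
After 3 (next): list=[9, 23, 7, 2, 3, 4, 6] cursor@23
After 4 (prev): list=[9, 23, 7, 2, 3, 4, 6] cursor@9
After 5 (delete_current): list=[23, 7, 2, 3, 4, 6] cursor@23
After 6 (insert_before(80)): list=[80, 23, 7, 2, 3, 4, 6] cursor@23
After 7 (delete_current): list=[80, 7, 2, 3, 4, 6] cursor@7
After 8 (prev): list=[80, 7, 2, 3, 4, 6] cursor@80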